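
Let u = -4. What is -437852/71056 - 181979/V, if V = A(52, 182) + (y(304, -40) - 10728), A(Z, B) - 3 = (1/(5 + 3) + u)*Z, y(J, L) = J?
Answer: 591401211/53913740 ≈ 10.969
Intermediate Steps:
A(Z, B) = 3 - 31*Z/8 (A(Z, B) = 3 + (1/(5 + 3) - 4)*Z = 3 + (1/8 - 4)*Z = 3 - 31*Z/8)
V = -21245/2 (V = (3 - 31/8*52) + (304 - 10728) = (3 - 403/2) - 10424 = -397/2 - 10424 = -21245/2 ≈ -10623.)
-437852/71056 - 181979/V = -437852/71056 - 181979/(-21245/2) = -437852*1/71056 - 181979*(-2/21245) = -109463/17764 + 51994/3035 = 591401211/53913740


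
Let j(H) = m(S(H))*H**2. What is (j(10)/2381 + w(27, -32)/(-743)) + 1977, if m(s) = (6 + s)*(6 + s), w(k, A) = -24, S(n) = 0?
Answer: 3500209035/1769083 ≈ 1978.5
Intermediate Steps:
m(s) = (6 + s)**2
j(H) = 36*H**2 (j(H) = (6 + 0)**2*H**2 = 6**2*H**2 = 36*H**2)
(j(10)/2381 + w(27, -32)/(-743)) + 1977 = ((36*10**2)/2381 - 24/(-743)) + 1977 = ((36*100)*(1/2381) - 24*(-1/743)) + 1977 = (3600*(1/2381) + 24/743) + 1977 = (3600/2381 + 24/743) + 1977 = 2731944/1769083 + 1977 = 3500209035/1769083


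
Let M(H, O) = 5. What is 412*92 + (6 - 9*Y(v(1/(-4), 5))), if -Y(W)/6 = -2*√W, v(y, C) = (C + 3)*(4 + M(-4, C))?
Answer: 37910 - 648*√2 ≈ 36994.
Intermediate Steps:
v(y, C) = 27 + 9*C (v(y, C) = (C + 3)*(4 + 5) = (3 + C)*9 = 27 + 9*C)
Y(W) = 12*√W (Y(W) = -(-12)*√W = 12*√W)
412*92 + (6 - 9*Y(v(1/(-4), 5))) = 412*92 + (6 - 108*√(27 + 9*5)) = 37904 + (6 - 108*√(27 + 45)) = 37904 + (6 - 108*√72) = 37904 + (6 - 108*6*√2) = 37904 + (6 - 648*√2) = 37910 - 648*√2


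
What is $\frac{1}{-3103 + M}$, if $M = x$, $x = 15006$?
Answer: $\frac{1}{11903} \approx 8.4012 \cdot 10^{-5}$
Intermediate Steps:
$M = 15006$
$\frac{1}{-3103 + M} = \frac{1}{-3103 + 15006} = \frac{1}{11903}$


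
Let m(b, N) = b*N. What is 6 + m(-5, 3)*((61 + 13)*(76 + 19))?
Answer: -105444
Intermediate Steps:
m(b, N) = N*b
6 + m(-5, 3)*((61 + 13)*(76 + 19)) = 6 + (3*(-5))*((61 + 13)*(76 + 19)) = 6 - 1110*95 = 6 - 15*7030 = 6 - 105450 = -105444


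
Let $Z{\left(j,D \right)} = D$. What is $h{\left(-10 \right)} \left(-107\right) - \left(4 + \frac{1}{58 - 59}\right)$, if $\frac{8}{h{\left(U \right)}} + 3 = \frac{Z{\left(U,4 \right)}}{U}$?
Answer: $\frac{4229}{17} \approx 248.76$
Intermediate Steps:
$h{\left(U \right)} = \frac{8}{-3 + \frac{4}{U}}$
$h{\left(-10 \right)} \left(-107\right) - \left(4 + \frac{1}{58 - 59}\right) = \left(-8\right) \left(-10\right) \frac{1}{-4 + 3 \left(-10\right)} \left(-107\right) - \left(4 + \frac{1}{58 - 59}\right) = \left(-8\right) \left(-10\right) \frac{1}{-4 - 30} \left(-107\right) - 3 = \left(-8\right) \left(-10\right) \frac{1}{-34} \left(-107\right) - 3 = \left(-8\right) \left(-10\right) \left(- \frac{1}{34}\right) \left(-107\right) + \left(-4 + 1\right) = \left(- \frac{40}{17}\right) \left(-107\right) - 3 = \frac{4280}{17} - 3 = \frac{4229}{17}$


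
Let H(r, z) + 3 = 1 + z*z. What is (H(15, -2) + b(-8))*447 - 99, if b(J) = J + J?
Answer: -6357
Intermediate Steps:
b(J) = 2*J
H(r, z) = -2 + z² (H(r, z) = -3 + (1 + z*z) = -3 + (1 + z²) = -2 + z²)
(H(15, -2) + b(-8))*447 - 99 = ((-2 + (-2)²) + 2*(-8))*447 - 99 = ((-2 + 4) - 16)*447 - 99 = (2 - 16)*447 - 99 = -14*447 - 99 = -6258 - 99 = -6357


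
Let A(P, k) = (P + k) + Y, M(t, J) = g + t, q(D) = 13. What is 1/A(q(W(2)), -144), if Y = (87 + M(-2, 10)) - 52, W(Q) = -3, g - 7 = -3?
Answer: -1/94 ≈ -0.010638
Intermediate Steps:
g = 4 (g = 7 - 3 = 4)
M(t, J) = 4 + t
Y = 37 (Y = (87 + (4 - 2)) - 52 = (87 + 2) - 52 = 89 - 52 = 37)
A(P, k) = 37 + P + k (A(P, k) = (P + k) + 37 = 37 + P + k)
1/A(q(W(2)), -144) = 1/(37 + 13 - 144) = 1/(-94) = -1/94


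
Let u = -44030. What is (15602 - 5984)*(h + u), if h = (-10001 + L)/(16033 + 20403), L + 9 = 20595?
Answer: -7714917574455/18218 ≈ -4.2348e+8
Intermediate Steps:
L = 20586 (L = -9 + 20595 = 20586)
h = 10585/36436 (h = (-10001 + 20586)/(16033 + 20403) = 10585/36436 ≈ 0.29051)
(15602 - 5984)*(h + u) = (15602 - 5984)*(10585/36436 - 44030) = 9618*(-1604266495/36436) = -7714917574455/18218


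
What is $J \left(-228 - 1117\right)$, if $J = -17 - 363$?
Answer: $511100$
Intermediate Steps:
$J = -380$
$J \left(-228 - 1117\right) = - 380 \left(-228 - 1117\right) = \left(-380\right) \left(-1345\right) = 511100$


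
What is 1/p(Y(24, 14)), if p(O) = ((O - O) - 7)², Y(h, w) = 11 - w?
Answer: 1/49 ≈ 0.020408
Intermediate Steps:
p(O) = 49 (p(O) = (0 - 7)² = (-7)² = 49)
1/p(Y(24, 14)) = 1/49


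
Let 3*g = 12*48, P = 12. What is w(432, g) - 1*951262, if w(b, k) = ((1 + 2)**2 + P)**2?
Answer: -950821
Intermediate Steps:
g = 192 (g = (12*48)/3 = (1/3)*576 = 192)
w(b, k) = 441 (w(b, k) = ((1 + 2)**2 + 12)**2 = (3**2 + 12)**2 = (9 + 12)**2 = 21**2 = 441)
w(432, g) - 1*951262 = 441 - 1*951262 = 441 - 951262 = -950821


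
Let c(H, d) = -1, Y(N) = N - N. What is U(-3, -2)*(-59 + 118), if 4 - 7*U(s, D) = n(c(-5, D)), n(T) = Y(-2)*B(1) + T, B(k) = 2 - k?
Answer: 295/7 ≈ 42.143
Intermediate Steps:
Y(N) = 0
n(T) = T (n(T) = 0*(2 - 1*1) + T = 0*(2 - 1) + T = 0*1 + T = 0 + T = T)
U(s, D) = 5/7 (U(s, D) = 4/7 - ⅐*(-1) = 4/7 + ⅐ = 5/7)
U(-3, -2)*(-59 + 118) = 5*(-59 + 118)/7 = (5/7)*59 = 295/7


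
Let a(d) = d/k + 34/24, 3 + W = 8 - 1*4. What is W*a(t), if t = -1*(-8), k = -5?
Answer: -11/60 ≈ -0.18333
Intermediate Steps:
t = 8
W = 1 (W = -3 + (8 - 1*4) = -3 + (8 - 4) = -3 + 4 = 1)
a(d) = 17/12 - d/5 (a(d) = d/(-5) + 34/24 = d*(-⅕) + 34*(1/24) = -d/5 + 17/12 = 17/12 - d/5)
W*a(t) = 1*(17/12 - ⅕*8) = 1*(17/12 - 8/5) = 1*(-11/60) = -11/60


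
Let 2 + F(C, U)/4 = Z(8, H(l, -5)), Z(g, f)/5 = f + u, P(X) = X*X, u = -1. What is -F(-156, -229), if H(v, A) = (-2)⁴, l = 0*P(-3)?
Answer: -292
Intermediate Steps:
P(X) = X²
l = 0 (l = 0*(-3)² = 0*9 = 0)
H(v, A) = 16
Z(g, f) = -5 + 5*f (Z(g, f) = 5*(f - 1) = 5*(-1 + f) = -5 + 5*f)
F(C, U) = 292 (F(C, U) = -8 + 4*(-5 + 5*16) = -8 + 4*(-5 + 80) = -8 + 4*75 = -8 + 300 = 292)
-F(-156, -229) = -1*292 = -292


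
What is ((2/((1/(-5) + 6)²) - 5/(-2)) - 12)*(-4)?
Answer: 31758/841 ≈ 37.762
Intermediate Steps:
((2/((1/(-5) + 6)²) - 5/(-2)) - 12)*(-4) = ((2/((-⅕ + 6)²) - 5*(-½)) - 12)*(-4) = ((2/((29/5)²) + 5/2) - 12)*(-4) = ((2/(841/25) + 5/2) - 12)*(-4) = ((2*(25/841) + 5/2) - 12)*(-4) = ((50/841 + 5/2) - 12)*(-4) = (4305/1682 - 12)*(-4) = -15879/1682*(-4) = 31758/841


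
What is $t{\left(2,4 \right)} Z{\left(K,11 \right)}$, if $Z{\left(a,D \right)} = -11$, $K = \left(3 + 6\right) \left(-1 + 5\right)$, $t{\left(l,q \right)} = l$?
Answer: $-22$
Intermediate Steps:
$K = 36$ ($K = 9 \cdot 4 = 36$)
$t{\left(2,4 \right)} Z{\left(K,11 \right)} = 2 \left(-11\right) = -22$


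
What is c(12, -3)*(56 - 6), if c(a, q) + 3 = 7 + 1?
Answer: 250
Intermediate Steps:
c(a, q) = 5 (c(a, q) = -3 + (7 + 1) = -3 + 8 = 5)
c(12, -3)*(56 - 6) = 5*(56 - 6) = 5*50 = 250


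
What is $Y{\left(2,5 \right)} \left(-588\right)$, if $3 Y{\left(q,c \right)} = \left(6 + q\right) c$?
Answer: $-7840$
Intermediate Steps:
$Y{\left(q,c \right)} = \frac{c \left(6 + q\right)}{3}$ ($Y{\left(q,c \right)} = \frac{\left(6 + q\right) c}{3} = \frac{c \left(6 + q\right)}{3}$)
$Y{\left(2,5 \right)} \left(-588\right) = \frac{1}{3} \cdot 5 \left(6 + 2\right) \left(-588\right) = \frac{1}{3} \cdot 5 \cdot 8 \left(-588\right) = \frac{40}{3} \left(-588\right) = -7840$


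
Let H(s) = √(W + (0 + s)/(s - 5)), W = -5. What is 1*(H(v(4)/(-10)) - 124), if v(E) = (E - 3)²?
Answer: -124 + I*√12954/51 ≈ -124.0 + 2.2317*I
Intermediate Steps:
v(E) = (-3 + E)²
H(s) = √(-5 + s/(-5 + s)) (H(s) = √(-5 + (0 + s)/(s - 5)) = √(-5 + s/(-5 + s)))
1*(H(v(4)/(-10)) - 124) = 1*(√((25 - 4*(-3 + 4)²/(-10))/(-5 + (-3 + 4)²/(-10))) - 124) = 1*(√((25 - 4*1²*(-1)/10)/(-5 + 1²*(-⅒))) - 124) = 1*(√((25 - 4*(-1)/10)/(-5 + 1*(-⅒))) - 124) = 1*(√((25 - 4*(-⅒))/(-5 - ⅒)) - 124) = 1*(√((25 + ⅖)/(-51/10)) - 124) = 1*(√(-10/51*127/5) - 124) = 1*(√(-254/51) - 124) = 1*(I*√12954/51 - 124) = 1*(-124 + I*√12954/51) = -124 + I*√12954/51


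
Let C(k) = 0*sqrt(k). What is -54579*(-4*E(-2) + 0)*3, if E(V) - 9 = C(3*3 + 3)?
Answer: 5894532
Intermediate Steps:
C(k) = 0
E(V) = 9 (E(V) = 9 + 0 = 9)
-54579*(-4*E(-2) + 0)*3 = -54579*(-4*9 + 0)*3 = -54579*(-36 + 0)*3 = -(-1964844)*3 = -54579*(-108) = 5894532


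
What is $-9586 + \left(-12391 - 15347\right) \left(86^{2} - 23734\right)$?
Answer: $453173858$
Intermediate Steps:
$-9586 + \left(-12391 - 15347\right) \left(86^{2} - 23734\right) = -9586 - 27738 \left(7396 - 23734\right) = -9586 - -453183444 = -9586 + 453183444 = 453173858$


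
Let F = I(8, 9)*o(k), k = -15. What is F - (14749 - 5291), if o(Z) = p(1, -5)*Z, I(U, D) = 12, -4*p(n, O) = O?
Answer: -9683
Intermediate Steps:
p(n, O) = -O/4
o(Z) = 5*Z/4 (o(Z) = (-¼*(-5))*Z = 5*Z/4)
F = -225 (F = 12*((5/4)*(-15)) = 12*(-75/4) = -225)
F - (14749 - 5291) = -225 - (14749 - 5291) = -225 - 1*9458 = -225 - 9458 = -9683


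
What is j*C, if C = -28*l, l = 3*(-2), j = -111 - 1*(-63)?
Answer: -8064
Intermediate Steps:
j = -48 (j = -111 + 63 = -48)
l = -6
C = 168 (C = -28*(-6) = 168)
j*C = -48*168 = -8064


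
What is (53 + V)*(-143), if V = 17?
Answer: -10010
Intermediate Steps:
(53 + V)*(-143) = (53 + 17)*(-143) = 70*(-143) = -10010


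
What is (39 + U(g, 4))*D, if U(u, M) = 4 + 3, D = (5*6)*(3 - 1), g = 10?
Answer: 2760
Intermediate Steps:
D = 60 (D = 30*2 = 60)
U(u, M) = 7
(39 + U(g, 4))*D = (39 + 7)*60 = 46*60 = 2760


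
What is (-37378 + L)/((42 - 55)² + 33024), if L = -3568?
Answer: -40946/33193 ≈ -1.2336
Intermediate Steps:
(-37378 + L)/((42 - 55)² + 33024) = (-37378 - 3568)/((42 - 55)² + 33024) = -40946/((-13)² + 33024) = -40946/(169 + 33024) = -40946/33193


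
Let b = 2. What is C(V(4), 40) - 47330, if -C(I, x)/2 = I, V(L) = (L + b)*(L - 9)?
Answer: -47270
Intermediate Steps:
V(L) = (-9 + L)*(2 + L) (V(L) = (L + 2)*(L - 9) = (2 + L)*(-9 + L) = (-9 + L)*(2 + L))
C(I, x) = -2*I
C(V(4), 40) - 47330 = -2*(-18 + 4**2 - 7*4) - 47330 = -2*(-18 + 16 - 28) - 47330 = -2*(-30) - 47330 = 60 - 47330 = -47270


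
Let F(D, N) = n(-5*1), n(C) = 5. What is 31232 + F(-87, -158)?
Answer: 31237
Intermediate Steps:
F(D, N) = 5
31232 + F(-87, -158) = 31232 + 5 = 31237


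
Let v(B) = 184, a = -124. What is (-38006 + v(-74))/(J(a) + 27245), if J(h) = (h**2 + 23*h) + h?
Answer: -37822/39645 ≈ -0.95402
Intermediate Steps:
J(h) = h**2 + 24*h
(-38006 + v(-74))/(J(a) + 27245) = (-38006 + 184)/(-124*(24 - 124) + 27245) = -37822/(-124*(-100) + 27245) = -37822/(12400 + 27245) = -37822/39645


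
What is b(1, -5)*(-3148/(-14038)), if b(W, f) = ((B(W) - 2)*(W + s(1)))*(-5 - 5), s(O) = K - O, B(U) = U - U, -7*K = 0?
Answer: 0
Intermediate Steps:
K = 0 (K = -⅐*0 = 0)
B(U) = 0
s(O) = -O (s(O) = 0 - O = -O)
b(W, f) = -20 + 20*W (b(W, f) = ((0 - 2)*(W - 1*1))*(-5 - 5) = -2*(W - 1)*(-10) = -2*(-1 + W)*(-10) = (2 - 2*W)*(-10) = -20 + 20*W)
b(1, -5)*(-3148/(-14038)) = (-20 + 20*1)*(-3148/(-14038)) = (-20 + 20)*(-3148*(-1/14038)) = 0*(1574/7019) = 0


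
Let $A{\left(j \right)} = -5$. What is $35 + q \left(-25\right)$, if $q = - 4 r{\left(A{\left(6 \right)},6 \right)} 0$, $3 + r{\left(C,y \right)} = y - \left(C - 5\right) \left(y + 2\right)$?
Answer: $35$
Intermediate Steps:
$r{\left(C,y \right)} = -3 + y - \left(-5 + C\right) \left(2 + y\right)$ ($r{\left(C,y \right)} = -3 + \left(y - \left(C - 5\right) \left(y + 2\right)\right) = -3 + \left(y - \left(-5 + C\right) \left(2 + y\right)\right) = -3 + y - \left(-5 + C\right) \left(2 + y\right)$)
$q = 0$ ($q = - 4 \left(7 - -10 + 6 \cdot 6 - \left(-5\right) 6\right) 0 = - 4 \left(7 + 10 + 36 + 30\right) 0 = \left(-4\right) 83 \cdot 0 = \left(-332\right) 0 = 0$)
$35 + q \left(-25\right) = 35 + 0 \left(-25\right) = 35 + 0 = 35$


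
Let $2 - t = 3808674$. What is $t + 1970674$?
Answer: $-1837998$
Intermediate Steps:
$t = -3808672$ ($t = 2 - 3808674 = -3808672$)
$t + 1970674 = -3808672 + 1970674 = -1837998$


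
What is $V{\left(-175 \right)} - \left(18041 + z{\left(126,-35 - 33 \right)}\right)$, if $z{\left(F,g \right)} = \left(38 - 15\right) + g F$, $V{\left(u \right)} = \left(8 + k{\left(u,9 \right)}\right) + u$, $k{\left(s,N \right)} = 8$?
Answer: $-9655$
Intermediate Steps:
$V{\left(u \right)} = 16 + u$ ($V{\left(u \right)} = \left(8 + 8\right) + u = 16 + u$)
$z{\left(F,g \right)} = 23 + F g$
$V{\left(-175 \right)} - \left(18041 + z{\left(126,-35 - 33 \right)}\right) = \left(16 - 175\right) - \left(18041 + \left(23 + 126 \left(-35 - 33\right)\right)\right) = -159 - \left(18041 + \left(23 + 126 \left(-68\right)\right)\right) = -159 - \left(18041 + \left(23 - 8568\right)\right) = -159 - \left(18041 - 8545\right) = -159 - 9496 = -9655$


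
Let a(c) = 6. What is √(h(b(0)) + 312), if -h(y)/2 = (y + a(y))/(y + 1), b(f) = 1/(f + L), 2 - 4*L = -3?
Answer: 2*√685/3 ≈ 17.448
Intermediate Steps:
L = 5/4 (L = ½ - ¼*(-3) = ½ + ¾ = 5/4 ≈ 1.2500)
b(f) = 1/(5/4 + f) (b(f) = 1/(f + 5/4) = 1/(5/4 + f))
h(y) = -2*(6 + y)/(1 + y) (h(y) = -2*(y + 6)/(y + 1) = -2*(6 + y)/(1 + y))
√(h(b(0)) + 312) = √(2*(-6 - 4/(5 + 4*0))/(1 + 4/(5 + 4*0)) + 312) = √(2*(-6 - 4/(5 + 0))/(1 + 4/(5 + 0)) + 312) = √(2*(-6 - 4/5)/(1 + 4/5) + 312) = √(2*(-6 - 4/5)/(1 + 4*(⅕)) + 312) = √(2*(-6 - 1*⅘)/(1 + ⅘) + 312) = √(2*(-6 - ⅘)/(9/5) + 312) = √(2*(5/9)*(-34/5) + 312) = √(-68/9 + 312) = √(2740/9) = 2*√685/3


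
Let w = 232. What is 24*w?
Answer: 5568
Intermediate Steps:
24*w = 24*232 = 5568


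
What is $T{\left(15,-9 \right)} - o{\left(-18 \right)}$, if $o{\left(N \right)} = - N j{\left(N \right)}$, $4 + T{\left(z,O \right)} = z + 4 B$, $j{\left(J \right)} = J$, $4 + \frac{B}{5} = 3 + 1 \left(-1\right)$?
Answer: $295$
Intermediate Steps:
$B = -10$ ($B = -20 + 5 \left(3 + 1 \left(-1\right)\right) = -20 + 5 \left(3 - 1\right) = -20 + 5 \cdot 2 = -20 + 10 = -10$)
$T{\left(z,O \right)} = -44 + z$ ($T{\left(z,O \right)} = -4 + \left(z + 4 \left(-10\right)\right) = -4 + \left(z - 40\right) = -4 + \left(-40 + z\right) = -44 + z$)
$o{\left(N \right)} = - N^{2}$ ($o{\left(N \right)} = - N N = - N^{2}$)
$T{\left(15,-9 \right)} - o{\left(-18 \right)} = \left(-44 + 15\right) - - \left(-18\right)^{2} = -29 - \left(-1\right) 324 = -29 - -324 = -29 + 324 = 295$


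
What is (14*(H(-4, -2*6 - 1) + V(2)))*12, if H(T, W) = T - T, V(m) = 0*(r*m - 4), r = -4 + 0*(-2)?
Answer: 0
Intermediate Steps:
r = -4 (r = -4 + 0 = -4)
V(m) = 0 (V(m) = 0*(-4*m - 4) = 0*(-4 - 4*m) = 0)
H(T, W) = 0
(14*(H(-4, -2*6 - 1) + V(2)))*12 = (14*(0 + 0))*12 = (14*0)*12 = 0*12 = 0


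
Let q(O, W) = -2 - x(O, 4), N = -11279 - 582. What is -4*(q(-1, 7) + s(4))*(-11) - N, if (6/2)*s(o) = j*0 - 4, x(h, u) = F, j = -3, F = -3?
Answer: 35539/3 ≈ 11846.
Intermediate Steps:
N = -11861
x(h, u) = -3
q(O, W) = 1 (q(O, W) = -2 - 1*(-3) = -2 + 3 = 1)
s(o) = -4/3 (s(o) = (-3*0 - 4)/3 = (0 - 4)/3 = (⅓)*(-4) = -4/3)
-4*(q(-1, 7) + s(4))*(-11) - N = -4*(1 - 4/3)*(-11) - 1*(-11861) = -(-4)*(-11)/3 + 11861 = -4*11/3 + 11861 = -44/3 + 11861 = 35539/3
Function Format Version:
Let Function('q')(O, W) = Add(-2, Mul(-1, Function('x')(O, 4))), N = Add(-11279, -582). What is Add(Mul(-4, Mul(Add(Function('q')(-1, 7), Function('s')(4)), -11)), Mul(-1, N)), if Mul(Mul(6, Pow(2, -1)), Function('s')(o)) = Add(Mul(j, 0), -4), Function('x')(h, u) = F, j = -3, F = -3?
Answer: Rational(35539, 3) ≈ 11846.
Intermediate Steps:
N = -11861
Function('x')(h, u) = -3
Function('q')(O, W) = 1 (Function('q')(O, W) = Add(-2, Mul(-1, -3)) = Add(-2, 3) = 1)
Function('s')(o) = Rational(-4, 3) (Function('s')(o) = Mul(Rational(1, 3), Add(Mul(-3, 0), -4)) = Mul(Rational(1, 3), Add(0, -4)) = Mul(Rational(1, 3), -4) = Rational(-4, 3))
Add(Mul(-4, Mul(Add(Function('q')(-1, 7), Function('s')(4)), -11)), Mul(-1, N)) = Add(Mul(-4, Mul(Add(1, Rational(-4, 3)), -11)), Mul(-1, -11861)) = Add(Mul(-4, Mul(Rational(-1, 3), -11)), 11861) = Add(Mul(-4, Rational(11, 3)), 11861) = Add(Rational(-44, 3), 11861) = Rational(35539, 3)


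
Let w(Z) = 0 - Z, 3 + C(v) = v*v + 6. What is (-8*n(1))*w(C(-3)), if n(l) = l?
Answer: 96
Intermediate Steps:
C(v) = 3 + v**2 (C(v) = -3 + (v*v + 6) = -3 + (v**2 + 6) = -3 + (6 + v**2) = 3 + v**2)
w(Z) = -Z
(-8*n(1))*w(C(-3)) = (-8*1)*(-(3 + (-3)**2)) = -(-8)*(3 + 9) = -(-8)*12 = -8*(-12) = 96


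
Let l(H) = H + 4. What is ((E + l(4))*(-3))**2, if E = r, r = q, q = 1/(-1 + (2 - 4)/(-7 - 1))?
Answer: 400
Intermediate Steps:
q = -4/3 (q = 1/(-1 - 2/(-8)) = 1/(-1 - 2*(-1/8)) = 1/(-1 + 1/4) = 1/(-3/4) = -4/3 ≈ -1.3333)
l(H) = 4 + H
r = -4/3 ≈ -1.3333
E = -4/3 ≈ -1.3333
((E + l(4))*(-3))**2 = ((-4/3 + (4 + 4))*(-3))**2 = ((-4/3 + 8)*(-3))**2 = ((20/3)*(-3))**2 = (-20)**2 = 400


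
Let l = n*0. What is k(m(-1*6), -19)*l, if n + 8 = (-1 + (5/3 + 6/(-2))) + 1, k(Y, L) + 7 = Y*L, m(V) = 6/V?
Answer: 0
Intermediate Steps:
k(Y, L) = -7 + L*Y (k(Y, L) = -7 + Y*L = -7 + L*Y)
n = -28/3 (n = -8 + ((-1 + (5/3 + 6/(-2))) + 1) = -8 + ((-1 + (5*(⅓) + 6*(-½))) + 1) = -8 + ((-1 + (5/3 - 3)) + 1) = -8 + ((-1 - 4/3) + 1) = -8 + (-7/3 + 1) = -8 - 4/3 = -28/3 ≈ -9.3333)
l = 0 (l = -28/3*0 = 0)
k(m(-1*6), -19)*l = (-7 - 114/((-1*6)))*0 = (-7 - 114/(-6))*0 = (-7 - 114*(-1)/6)*0 = (-7 - 19*(-1))*0 = (-7 + 19)*0 = 12*0 = 0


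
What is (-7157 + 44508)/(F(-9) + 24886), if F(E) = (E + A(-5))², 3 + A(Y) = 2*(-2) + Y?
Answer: 37351/25327 ≈ 1.4748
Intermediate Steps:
A(Y) = -7 + Y (A(Y) = -3 + (2*(-2) + Y) = -3 + (-4 + Y) = -7 + Y)
F(E) = (-12 + E)² (F(E) = (E + (-7 - 5))² = (E - 12)² = (-12 + E)²)
(-7157 + 44508)/(F(-9) + 24886) = (-7157 + 44508)/((-12 - 9)² + 24886) = 37351/((-21)² + 24886) = 37351/(441 + 24886) = 37351/25327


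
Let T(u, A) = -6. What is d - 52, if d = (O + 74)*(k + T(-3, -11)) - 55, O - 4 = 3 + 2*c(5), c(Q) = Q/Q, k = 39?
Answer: 2632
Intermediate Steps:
c(Q) = 1
O = 9 (O = 4 + (3 + 2*1) = 4 + (3 + 2) = 4 + 5 = 9)
d = 2684 (d = (9 + 74)*(39 - 6) - 55 = 83*33 - 55 = 2739 - 55 = 2684)
d - 52 = 2684 - 52 = 2632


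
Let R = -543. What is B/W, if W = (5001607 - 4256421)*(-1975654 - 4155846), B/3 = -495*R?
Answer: -161271/913821591800 ≈ -1.7648e-7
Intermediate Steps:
B = 806355 (B = 3*(-495*(-543)) = 3*268785 = 806355)
W = -4569107959000 (W = 745186*(-6131500) = -4569107959000)
B/W = 806355/(-4569107959000) = 806355*(-1/4569107959000) = -161271/913821591800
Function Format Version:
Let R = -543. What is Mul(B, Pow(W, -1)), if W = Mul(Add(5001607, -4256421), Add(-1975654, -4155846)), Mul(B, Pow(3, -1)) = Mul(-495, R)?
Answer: Rational(-161271, 913821591800) ≈ -1.7648e-7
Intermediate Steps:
B = 806355 (B = Mul(3, Mul(-495, -543)) = Mul(3, 268785) = 806355)
W = -4569107959000 (W = Mul(745186, -6131500) = -4569107959000)
Mul(B, Pow(W, -1)) = Mul(806355, Pow(-4569107959000, -1)) = Mul(806355, Rational(-1, 4569107959000)) = Rational(-161271, 913821591800)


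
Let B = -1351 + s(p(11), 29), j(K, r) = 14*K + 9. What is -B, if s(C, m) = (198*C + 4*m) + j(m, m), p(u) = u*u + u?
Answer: -25316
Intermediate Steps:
j(K, r) = 9 + 14*K
p(u) = u + u² (p(u) = u² + u = u + u²)
s(C, m) = 9 + 18*m + 198*C (s(C, m) = (198*C + 4*m) + (9 + 14*m) = (4*m + 198*C) + (9 + 14*m) = 9 + 18*m + 198*C)
B = 25316 (B = -1351 + (9 + 18*29 + 198*(11*(1 + 11))) = -1351 + (9 + 522 + 198*(11*12)) = -1351 + (9 + 522 + 198*132) = -1351 + (9 + 522 + 26136) = -1351 + 26667 = 25316)
-B = -1*25316 = -25316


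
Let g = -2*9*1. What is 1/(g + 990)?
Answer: 1/972 ≈ 0.0010288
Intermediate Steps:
g = -18 (g = -18*1 = -18)
1/(g + 990) = 1/(-18 + 990) = 1/972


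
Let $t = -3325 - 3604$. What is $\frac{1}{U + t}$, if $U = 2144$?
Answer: $- \frac{1}{4785} \approx -0.00020899$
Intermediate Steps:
$t = -6929$ ($t = -3325 - 3604 = -6929$)
$\frac{1}{U + t} = \frac{1}{2144 - 6929} = \frac{1}{-4785} = - \frac{1}{4785}$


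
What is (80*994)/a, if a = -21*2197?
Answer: -11360/6591 ≈ -1.7236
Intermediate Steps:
a = -46137
(80*994)/a = (80*994)/(-46137) = 79520*(-1/46137) = -11360/6591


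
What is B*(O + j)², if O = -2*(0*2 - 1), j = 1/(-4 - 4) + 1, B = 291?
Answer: 153939/64 ≈ 2405.3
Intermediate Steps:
j = 7/8 (j = 1/(-8) + 1 = -⅛ + 1 = 7/8 ≈ 0.87500)
O = 2 (O = -2*(0 - 1) = -2*(-1) = 2)
B*(O + j)² = 291*(2 + 7/8)² = 291*(23/8)² = 291*(529/64) = 153939/64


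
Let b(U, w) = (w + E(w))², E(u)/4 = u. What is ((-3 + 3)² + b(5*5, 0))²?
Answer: 0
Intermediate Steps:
E(u) = 4*u
b(U, w) = 25*w² (b(U, w) = (w + 4*w)² = (5*w)² = 25*w²)
((-3 + 3)² + b(5*5, 0))² = ((-3 + 3)² + 25*0²)² = (0² + 25*0)² = (0 + 0)² = 0² = 0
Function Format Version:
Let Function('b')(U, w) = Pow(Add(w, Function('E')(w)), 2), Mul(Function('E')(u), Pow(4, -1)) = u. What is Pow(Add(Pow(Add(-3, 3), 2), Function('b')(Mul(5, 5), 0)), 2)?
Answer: 0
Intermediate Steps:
Function('E')(u) = Mul(4, u)
Function('b')(U, w) = Mul(25, Pow(w, 2)) (Function('b')(U, w) = Pow(Add(w, Mul(4, w)), 2) = Pow(Mul(5, w), 2) = Mul(25, Pow(w, 2)))
Pow(Add(Pow(Add(-3, 3), 2), Function('b')(Mul(5, 5), 0)), 2) = Pow(Add(Pow(Add(-3, 3), 2), Mul(25, Pow(0, 2))), 2) = Pow(Add(Pow(0, 2), Mul(25, 0)), 2) = Pow(Add(0, 0), 2) = Pow(0, 2) = 0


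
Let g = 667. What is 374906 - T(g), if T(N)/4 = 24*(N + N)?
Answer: 246842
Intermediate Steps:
T(N) = 192*N (T(N) = 4*(24*(N + N)) = 4*(24*(2*N)) = 4*(48*N) = 192*N)
374906 - T(g) = 374906 - 192*667 = 374906 - 1*128064 = 374906 - 128064 = 246842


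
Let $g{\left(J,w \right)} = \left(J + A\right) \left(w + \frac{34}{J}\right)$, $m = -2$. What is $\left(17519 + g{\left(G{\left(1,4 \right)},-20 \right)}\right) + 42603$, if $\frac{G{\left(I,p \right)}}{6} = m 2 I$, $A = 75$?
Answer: $\frac{236119}{4} \approx 59030.0$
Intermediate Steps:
$G{\left(I,p \right)} = - 24 I$ ($G{\left(I,p \right)} = 6 \left(-2\right) 2 I = 6 \left(- 4 I\right) = - 24 I$)
$g{\left(J,w \right)} = \left(75 + J\right) \left(w + \frac{34}{J}\right)$ ($g{\left(J,w \right)} = \left(J + 75\right) \left(w + \frac{34}{J}\right) = \left(75 + J\right) \left(w + \frac{34}{J}\right)$)
$\left(17519 + g{\left(G{\left(1,4 \right)},-20 \right)}\right) + 42603 = \left(17519 + \left(34 + 75 \left(-20\right) + \frac{2550}{\left(-24\right) 1} + \left(-24\right) 1 \left(-20\right)\right)\right) + 42603 = \left(17519 + \left(34 - 1500 + \frac{2550}{-24} - -480\right)\right) + 42603 = \left(17519 + \left(34 - 1500 + 2550 \left(- \frac{1}{24}\right) + 480\right)\right) + 42603 = \left(17519 + \left(34 - 1500 - \frac{425}{4} + 480\right)\right) + 42603 = \left(17519 - \frac{4369}{4}\right) + 42603 = \frac{65707}{4} + 42603 = \frac{236119}{4}$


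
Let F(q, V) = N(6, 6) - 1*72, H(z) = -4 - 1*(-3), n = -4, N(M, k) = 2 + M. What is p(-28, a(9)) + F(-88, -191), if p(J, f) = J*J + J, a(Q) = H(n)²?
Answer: 692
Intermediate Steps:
H(z) = -1 (H(z) = -4 + 3 = -1)
a(Q) = 1 (a(Q) = (-1)² = 1)
p(J, f) = J + J² (p(J, f) = J² + J = J + J²)
F(q, V) = -64 (F(q, V) = (2 + 6) - 1*72 = 8 - 72 = -64)
p(-28, a(9)) + F(-88, -191) = -28*(1 - 28) - 64 = -28*(-27) - 64 = 756 - 64 = 692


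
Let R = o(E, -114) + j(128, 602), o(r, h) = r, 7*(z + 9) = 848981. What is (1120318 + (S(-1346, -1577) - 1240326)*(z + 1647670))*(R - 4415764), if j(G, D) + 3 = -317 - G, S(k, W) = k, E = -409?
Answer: 9700874449302625050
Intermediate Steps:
z = 121274 (z = -9 + (⅐)*848981 = -9 + 121283 = 121274)
j(G, D) = -320 - G (j(G, D) = -3 + (-317 - G) = -320 - G)
R = -857 (R = -409 + (-320 - 1*128) = -409 + (-320 - 128) = -409 - 448 = -857)
(1120318 + (S(-1346, -1577) - 1240326)*(z + 1647670))*(R - 4415764) = (1120318 + (-1346 - 1240326)*(121274 + 1647670))*(-857 - 4415764) = (1120318 - 1241672*1768944)*(-4416621) = (1120318 - 2196448234368)*(-4416621) = -2196447114050*(-4416621) = 9700874449302625050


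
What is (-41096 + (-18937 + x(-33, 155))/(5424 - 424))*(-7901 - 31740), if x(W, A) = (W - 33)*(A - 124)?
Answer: 8146264467103/5000 ≈ 1.6293e+9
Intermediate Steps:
x(W, A) = (-124 + A)*(-33 + W) (x(W, A) = (-33 + W)*(-124 + A) = (-124 + A)*(-33 + W))
(-41096 + (-18937 + x(-33, 155))/(5424 - 424))*(-7901 - 31740) = (-41096 + (-18937 + (4092 - 124*(-33) - 33*155 + 155*(-33)))/(5424 - 424))*(-7901 - 31740) = (-41096 + (-18937 + (4092 + 4092 - 5115 - 5115))/5000)*(-39641) = (-41096 + (-18937 - 2046)*(1/5000))*(-39641) = (-41096 - 20983*1/5000)*(-39641) = (-41096 - 20983/5000)*(-39641) = -205500983/5000*(-39641) = 8146264467103/5000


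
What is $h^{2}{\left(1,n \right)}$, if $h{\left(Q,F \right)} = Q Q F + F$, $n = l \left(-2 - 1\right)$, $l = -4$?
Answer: $576$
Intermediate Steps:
$n = 12$ ($n = - 4 \left(-2 - 1\right) = \left(-4\right) \left(-3\right) = 12$)
$h{\left(Q,F \right)} = F + F Q^{2}$ ($h{\left(Q,F \right)} = Q^{2} F + F = F Q^{2} + F = F + F Q^{2}$)
$h^{2}{\left(1,n \right)} = \left(12 \left(1 + 1^{2}\right)\right)^{2} = \left(12 \left(1 + 1\right)\right)^{2} = \left(12 \cdot 2\right)^{2} = 24^{2} = 576$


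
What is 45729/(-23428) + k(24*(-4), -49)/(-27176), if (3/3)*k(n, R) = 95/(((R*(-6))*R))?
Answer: -4475696234941/2293000599792 ≈ -1.9519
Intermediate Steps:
k(n, R) = -95/(6*R**2) (k(n, R) = 95/(((R*(-6))*R)) = 95/(((-6*R)*R)) = 95/((-6*R**2)) = 95*(-1/(6*R**2)) = -95/(6*R**2))
45729/(-23428) + k(24*(-4), -49)/(-27176) = 45729/(-23428) - 95/6/(-49)**2/(-27176) = 45729*(-1/23428) - 95/6*1/2401*(-1/27176) = -45729/23428 - 95/14406*(-1/27176) = -45729/23428 + 95/391497456 = -4475696234941/2293000599792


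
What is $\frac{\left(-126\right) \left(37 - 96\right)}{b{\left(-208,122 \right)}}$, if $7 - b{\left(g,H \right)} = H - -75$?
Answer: $- \frac{3717}{95} \approx -39.126$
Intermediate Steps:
$b{\left(g,H \right)} = -68 - H$ ($b{\left(g,H \right)} = 7 - \left(H - -75\right) = 7 - \left(H + 75\right) = 7 - \left(75 + H\right) = -68 - H$)
$\frac{\left(-126\right) \left(37 - 96\right)}{b{\left(-208,122 \right)}} = \frac{\left(-126\right) \left(37 - 96\right)}{-68 - 122} = \frac{\left(-126\right) \left(-59\right)}{-68 - 122} = \frac{7434}{-190} = 7434 \left(- \frac{1}{190}\right) = - \frac{3717}{95}$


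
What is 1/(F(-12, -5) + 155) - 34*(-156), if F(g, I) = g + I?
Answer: 731953/138 ≈ 5304.0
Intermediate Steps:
F(g, I) = I + g
1/(F(-12, -5) + 155) - 34*(-156) = 1/((-5 - 12) + 155) - 34*(-156) = 1/(-17 + 155) + 5304 = 1/138 + 5304 = 731953/138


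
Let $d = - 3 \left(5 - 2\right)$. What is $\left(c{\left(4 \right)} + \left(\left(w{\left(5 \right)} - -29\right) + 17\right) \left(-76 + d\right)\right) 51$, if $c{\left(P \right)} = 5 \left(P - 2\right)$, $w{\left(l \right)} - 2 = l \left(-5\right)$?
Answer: $-99195$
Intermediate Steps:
$w{\left(l \right)} = 2 - 5 l$ ($w{\left(l \right)} = 2 + l \left(-5\right) = 2 - 5 l$)
$d = -9$ ($d = \left(-3\right) 3 = -9$)
$c{\left(P \right)} = -10 + 5 P$ ($c{\left(P \right)} = 5 \left(-2 + P\right) = -10 + 5 P$)
$\left(c{\left(4 \right)} + \left(\left(w{\left(5 \right)} - -29\right) + 17\right) \left(-76 + d\right)\right) 51 = \left(\left(-10 + 5 \cdot 4\right) + \left(\left(\left(2 - 25\right) - -29\right) + 17\right) \left(-76 - 9\right)\right) 51 = \left(\left(-10 + 20\right) + \left(\left(\left(2 - 25\right) + 29\right) + 17\right) \left(-85\right)\right) 51 = \left(10 + \left(\left(-23 + 29\right) + 17\right) \left(-85\right)\right) 51 = \left(10 + \left(6 + 17\right) \left(-85\right)\right) 51 = \left(10 + 23 \left(-85\right)\right) 51 = \left(10 - 1955\right) 51 = \left(-1945\right) 51 = -99195$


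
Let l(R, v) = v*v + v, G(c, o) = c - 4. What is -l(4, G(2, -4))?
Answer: -2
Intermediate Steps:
G(c, o) = -4 + c
l(R, v) = v + v**2 (l(R, v) = v**2 + v = v + v**2)
-l(4, G(2, -4)) = -(-4 + 2)*(1 + (-4 + 2)) = -(-2)*(1 - 2) = -(-2)*(-1) = -1*2 = -2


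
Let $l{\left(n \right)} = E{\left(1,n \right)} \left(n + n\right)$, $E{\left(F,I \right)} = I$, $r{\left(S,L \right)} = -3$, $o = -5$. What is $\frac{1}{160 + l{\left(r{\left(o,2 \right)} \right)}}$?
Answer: $\frac{1}{178} \approx 0.005618$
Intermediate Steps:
$l{\left(n \right)} = 2 n^{2}$ ($l{\left(n \right)} = n \left(n + n\right) = n 2 n = 2 n^{2}$)
$\frac{1}{160 + l{\left(r{\left(o,2 \right)} \right)}} = \frac{1}{160 + 2 \left(-3\right)^{2}} = \frac{1}{160 + 2 \cdot 9} = \frac{1}{160 + 18} = \frac{1}{178}$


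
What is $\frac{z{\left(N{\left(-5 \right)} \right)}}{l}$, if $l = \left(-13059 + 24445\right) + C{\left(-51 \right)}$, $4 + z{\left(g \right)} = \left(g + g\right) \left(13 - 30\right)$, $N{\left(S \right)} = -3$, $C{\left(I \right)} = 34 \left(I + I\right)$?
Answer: $\frac{49}{3959} \approx 0.012377$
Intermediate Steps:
$C{\left(I \right)} = 68 I$ ($C{\left(I \right)} = 34 \cdot 2 I = 68 I$)
$z{\left(g \right)} = -4 - 34 g$ ($z{\left(g \right)} = -4 + \left(g + g\right) \left(13 - 30\right) = -4 + 2 g \left(-17\right) = -4 - 34 g$)
$l = 7918$ ($l = \left(-13059 + 24445\right) + 68 \left(-51\right) = 11386 - 3468 = 7918$)
$\frac{z{\left(N{\left(-5 \right)} \right)}}{l} = \frac{-4 - -102}{7918} = \left(-4 + 102\right) \frac{1}{7918} = 98 \cdot \frac{1}{7918} = \frac{49}{3959}$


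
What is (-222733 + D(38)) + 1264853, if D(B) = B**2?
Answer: 1043564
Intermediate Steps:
(-222733 + D(38)) + 1264853 = (-222733 + 38**2) + 1264853 = (-222733 + 1444) + 1264853 = -221289 + 1264853 = 1043564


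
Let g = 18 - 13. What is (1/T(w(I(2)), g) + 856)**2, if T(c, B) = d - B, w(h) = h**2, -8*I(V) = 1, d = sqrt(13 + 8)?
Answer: 5844791/8 - 3419*sqrt(21)/8 ≈ 7.2864e+5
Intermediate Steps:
d = sqrt(21) ≈ 4.5826
I(V) = -1/8 (I(V) = -1/8*1 = -1/8)
g = 5
T(c, B) = sqrt(21) - B
(1/T(w(I(2)), g) + 856)**2 = (1/(sqrt(21) - 1*5) + 856)**2 = (1/(sqrt(21) - 5) + 856)**2 = (1/(-5 + sqrt(21)) + 856)**2 = (856 + 1/(-5 + sqrt(21)))**2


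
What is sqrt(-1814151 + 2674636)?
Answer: sqrt(860485) ≈ 927.62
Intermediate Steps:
sqrt(-1814151 + 2674636) = sqrt(860485)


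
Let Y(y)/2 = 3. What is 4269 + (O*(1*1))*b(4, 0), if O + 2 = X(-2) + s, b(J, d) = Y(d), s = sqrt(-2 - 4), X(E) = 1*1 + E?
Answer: 4251 + 6*I*sqrt(6) ≈ 4251.0 + 14.697*I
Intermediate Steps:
X(E) = 1 + E
Y(y) = 6 (Y(y) = 2*3 = 6)
s = I*sqrt(6) (s = sqrt(-6) = I*sqrt(6) ≈ 2.4495*I)
b(J, d) = 6
O = -3 + I*sqrt(6) (O = -2 + ((1 - 2) + I*sqrt(6)) = -2 + (-1 + I*sqrt(6)) = -3 + I*sqrt(6) ≈ -3.0 + 2.4495*I)
4269 + (O*(1*1))*b(4, 0) = 4269 + ((-3 + I*sqrt(6))*(1*1))*6 = 4269 + ((-3 + I*sqrt(6))*1)*6 = 4269 + (-3 + I*sqrt(6))*6 = 4269 + (-18 + 6*I*sqrt(6)) = 4251 + 6*I*sqrt(6)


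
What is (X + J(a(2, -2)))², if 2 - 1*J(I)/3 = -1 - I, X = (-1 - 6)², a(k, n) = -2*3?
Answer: 1600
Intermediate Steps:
a(k, n) = -6
X = 49 (X = (-7)² = 49)
J(I) = 9 + 3*I (J(I) = 6 - 3*(-1 - I) = 6 + (3 + 3*I) = 9 + 3*I)
(X + J(a(2, -2)))² = (49 + (9 + 3*(-6)))² = (49 + (9 - 18))² = (49 - 9)² = 40² = 1600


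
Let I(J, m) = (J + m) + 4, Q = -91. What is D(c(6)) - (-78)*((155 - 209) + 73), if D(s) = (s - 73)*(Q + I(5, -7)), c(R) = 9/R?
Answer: 15691/2 ≈ 7845.5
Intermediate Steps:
I(J, m) = 4 + J + m
D(s) = 6497 - 89*s (D(s) = (s - 73)*(-91 + (4 + 5 - 7)) = (-73 + s)*(-91 + 2) = (-73 + s)*(-89) = 6497 - 89*s)
D(c(6)) - (-78)*((155 - 209) + 73) = (6497 - 801/6) - (-78)*((155 - 209) + 73) = (6497 - 801/6) - (-78)*(-54 + 73) = (6497 - 89*3/2) - (-78)*19 = (6497 - 267/2) - 1*(-1482) = 12727/2 + 1482 = 15691/2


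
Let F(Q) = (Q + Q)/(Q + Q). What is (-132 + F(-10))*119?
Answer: -15589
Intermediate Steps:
F(Q) = 1 (F(Q) = (2*Q)/((2*Q)) = (2*Q)*(1/(2*Q)) = 1)
(-132 + F(-10))*119 = (-132 + 1)*119 = -131*119 = -15589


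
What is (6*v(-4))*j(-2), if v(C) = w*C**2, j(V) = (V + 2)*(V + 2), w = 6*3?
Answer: 0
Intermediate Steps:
w = 18
j(V) = (2 + V)**2 (j(V) = (2 + V)*(2 + V) = (2 + V)**2)
v(C) = 18*C**2
(6*v(-4))*j(-2) = (6*(18*(-4)**2))*(2 - 2)**2 = (6*(18*16))*0**2 = (6*288)*0 = 1728*0 = 0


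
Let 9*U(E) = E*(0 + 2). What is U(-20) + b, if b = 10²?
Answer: 860/9 ≈ 95.556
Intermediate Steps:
U(E) = 2*E/9 (U(E) = (E*(0 + 2))/9 = (E*2)/9 = (2*E)/9 = 2*E/9)
b = 100
U(-20) + b = (2/9)*(-20) + 100 = -40/9 + 100 = 860/9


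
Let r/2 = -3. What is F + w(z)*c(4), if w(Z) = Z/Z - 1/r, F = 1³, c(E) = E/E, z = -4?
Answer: 13/6 ≈ 2.1667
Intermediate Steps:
r = -6 (r = 2*(-3) = -6)
c(E) = 1
F = 1
w(Z) = 7/6 (w(Z) = Z/Z - 1/(-6) = 1 - 1*(-⅙) = 1 + ⅙ = 7/6)
F + w(z)*c(4) = 1 + (7/6)*1 = 1 + 7/6 = 13/6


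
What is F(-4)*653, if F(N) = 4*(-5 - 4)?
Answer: -23508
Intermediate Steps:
F(N) = -36 (F(N) = 4*(-9) = -36)
F(-4)*653 = -36*653 = -23508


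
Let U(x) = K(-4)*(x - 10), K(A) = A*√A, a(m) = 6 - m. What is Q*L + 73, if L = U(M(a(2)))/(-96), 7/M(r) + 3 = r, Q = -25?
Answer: 73 + 25*I/4 ≈ 73.0 + 6.25*I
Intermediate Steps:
K(A) = A^(3/2)
M(r) = 7/(-3 + r)
U(x) = -8*I*(-10 + x) (U(x) = (-4)^(3/2)*(x - 10) = (-8*I)*(-10 + x) = -8*I*(-10 + x))
L = -I/4 (L = (8*I*(10 - 7/(-3 + (6 - 1*2))))/(-96) = (8*I*(10 - 7/(-3 + (6 - 2))))*(-1/96) = (8*I*(10 - 7/(-3 + 4)))*(-1/96) = (8*I*(10 - 7/1))*(-1/96) = (8*I*(10 - 7))*(-1/96) = (8*I*3)*(-1/96) = (24*I)*(-1/96) = -I/4 ≈ -0.25*I)
Q*L + 73 = -(-25)*I/4 + 73 = 25*I/4 + 73 = 73 + 25*I/4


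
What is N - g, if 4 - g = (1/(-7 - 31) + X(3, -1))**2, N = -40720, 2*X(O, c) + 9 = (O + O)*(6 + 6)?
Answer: -14343760/361 ≈ -39733.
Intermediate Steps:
X(O, c) = -9/2 + 12*O (X(O, c) = -9/2 + ((O + O)*(6 + 6))/2 = -9/2 + ((2*O)*12)/2 = -9/2 + (24*O)/2 = -9/2 + 12*O)
g = -356160/361 (g = 4 - (1/(-7 - 31) + (-9/2 + 12*3))**2 = 4 - (1/(-38) + (-9/2 + 36))**2 = 4 - (-1/38 + 63/2)**2 = 4 - (598/19)**2 = 4 - 1*357604/361 = 4 - 357604/361 = -356160/361 ≈ -986.59)
N - g = -40720 - 1*(-356160/361) = -40720 + 356160/361 = -14343760/361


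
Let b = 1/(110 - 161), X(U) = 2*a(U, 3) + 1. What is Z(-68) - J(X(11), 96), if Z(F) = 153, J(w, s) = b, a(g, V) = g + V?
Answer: 7804/51 ≈ 153.02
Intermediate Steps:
a(g, V) = V + g
X(U) = 7 + 2*U (X(U) = 2*(3 + U) + 1 = (6 + 2*U) + 1 = 7 + 2*U)
b = -1/51 (b = 1/(-51) = -1/51 ≈ -0.019608)
J(w, s) = -1/51
Z(-68) - J(X(11), 96) = 153 - 1*(-1/51) = 153 + 1/51 = 7804/51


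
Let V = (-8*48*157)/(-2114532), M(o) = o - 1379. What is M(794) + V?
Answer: -103078411/176211 ≈ -584.97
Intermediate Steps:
M(o) = -1379 + o
V = 5024/176211 (V = -384*157*(-1/2114532) = -60288*(-1/2114532) = 5024/176211 ≈ 0.028511)
M(794) + V = (-1379 + 794) + 5024/176211 = -585 + 5024/176211 = -103078411/176211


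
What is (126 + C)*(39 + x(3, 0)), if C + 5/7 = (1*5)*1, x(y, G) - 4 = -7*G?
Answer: 39216/7 ≈ 5602.3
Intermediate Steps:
x(y, G) = 4 - 7*G
C = 30/7 (C = -5/7 + (1*5)*1 = -5/7 + 5*1 = -5/7 + 5 = 30/7 ≈ 4.2857)
(126 + C)*(39 + x(3, 0)) = (126 + 30/7)*(39 + (4 - 7*0)) = 912*(39 + (4 + 0))/7 = 912*(39 + 4)/7 = (912/7)*43 = 39216/7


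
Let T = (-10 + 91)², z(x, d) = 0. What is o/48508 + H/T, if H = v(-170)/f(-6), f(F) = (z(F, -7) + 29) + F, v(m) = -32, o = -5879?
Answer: -888710993/7320002724 ≈ -0.12141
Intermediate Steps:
f(F) = 29 + F (f(F) = (0 + 29) + F = 29 + F)
T = 6561 (T = 81² = 6561)
H = -32/23 (H = -32/(29 - 6) = -32/23 ≈ -1.3913)
o/48508 + H/T = -5879/48508 - 32/23/6561 = -5879*1/48508 - 32/23*1/6561 = -5879/48508 - 32/150903 = -888710993/7320002724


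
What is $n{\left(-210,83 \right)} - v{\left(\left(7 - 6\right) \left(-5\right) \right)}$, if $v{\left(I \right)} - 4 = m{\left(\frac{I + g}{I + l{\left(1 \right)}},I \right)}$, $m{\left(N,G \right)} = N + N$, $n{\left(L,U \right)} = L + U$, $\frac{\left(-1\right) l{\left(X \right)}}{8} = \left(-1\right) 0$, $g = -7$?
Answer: $- \frac{679}{5} \approx -135.8$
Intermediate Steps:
$l{\left(X \right)} = 0$ ($l{\left(X \right)} = - 8 \left(\left(-1\right) 0\right) = \left(-8\right) 0 = 0$)
$m{\left(N,G \right)} = 2 N$
$v{\left(I \right)} = 4 + \frac{2 \left(-7 + I\right)}{I}$ ($v{\left(I \right)} = 4 + 2 \frac{I - 7}{I + 0} = 4 + 2 \frac{-7 + I}{I} = 4 + \frac{2 \left(-7 + I\right)}{I}$)
$n{\left(-210,83 \right)} - v{\left(\left(7 - 6\right) \left(-5\right) \right)} = \left(-210 + 83\right) - \left(6 - \frac{14}{\left(7 - 6\right) \left(-5\right)}\right) = -127 - \left(6 - \frac{14}{1 \left(-5\right)}\right) = -127 - \left(6 - \frac{14}{-5}\right) = -127 - \left(6 - - \frac{14}{5}\right) = -127 - \left(6 + \frac{14}{5}\right) = -127 - \frac{44}{5} = - \frac{679}{5}$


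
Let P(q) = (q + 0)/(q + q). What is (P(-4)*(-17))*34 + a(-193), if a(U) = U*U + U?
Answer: 36767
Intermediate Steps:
P(q) = ½ (P(q) = q/((2*q)) = q*(1/(2*q)) = ½)
a(U) = U + U² (a(U) = U² + U = U + U²)
(P(-4)*(-17))*34 + a(-193) = ((½)*(-17))*34 - 193*(1 - 193) = -17/2*34 - 193*(-192) = -289 + 37056 = 36767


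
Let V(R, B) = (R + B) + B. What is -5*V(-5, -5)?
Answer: 75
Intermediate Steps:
V(R, B) = R + 2*B (V(R, B) = (B + R) + B = R + 2*B)
-5*V(-5, -5) = -5*(-5 + 2*(-5)) = -5*(-5 - 10) = -5*(-15) = 75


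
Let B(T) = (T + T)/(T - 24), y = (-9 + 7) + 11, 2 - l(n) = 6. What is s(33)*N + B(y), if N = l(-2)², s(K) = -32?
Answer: -2566/5 ≈ -513.20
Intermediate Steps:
l(n) = -4 (l(n) = 2 - 1*6 = 2 - 6 = -4)
y = 9 (y = -2 + 11 = 9)
B(T) = 2*T/(-24 + T) (B(T) = (2*T)/(-24 + T) = 2*T/(-24 + T))
N = 16 (N = (-4)² = 16)
s(33)*N + B(y) = -32*16 + 2*9/(-24 + 9) = -512 + 2*9/(-15) = -512 + 2*9*(-1/15) = -512 - 6/5 = -2566/5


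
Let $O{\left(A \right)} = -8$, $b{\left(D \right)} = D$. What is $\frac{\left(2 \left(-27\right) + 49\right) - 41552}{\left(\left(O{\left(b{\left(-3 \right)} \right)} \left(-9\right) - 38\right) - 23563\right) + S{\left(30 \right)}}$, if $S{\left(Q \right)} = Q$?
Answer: $\frac{41557}{23499} \approx 1.7685$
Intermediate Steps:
$\frac{\left(2 \left(-27\right) + 49\right) - 41552}{\left(\left(O{\left(b{\left(-3 \right)} \right)} \left(-9\right) - 38\right) - 23563\right) + S{\left(30 \right)}} = \frac{\left(2 \left(-27\right) + 49\right) - 41552}{\left(\left(\left(-8\right) \left(-9\right) - 38\right) - 23563\right) + 30} = \frac{\left(-54 + 49\right) - 41552}{\left(\left(72 - 38\right) - 23563\right) + 30} = \frac{-5 - 41552}{\left(34 - 23563\right) + 30} = - \frac{41557}{-23529 + 30} = - \frac{41557}{-23499} = \left(-41557\right) \left(- \frac{1}{23499}\right) = \frac{41557}{23499}$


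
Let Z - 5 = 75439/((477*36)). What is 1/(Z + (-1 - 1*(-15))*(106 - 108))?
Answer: -17172/319517 ≈ -0.053744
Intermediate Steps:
Z = 161299/17172 (Z = 5 + 75439/((477*36)) = 5 + 75439/17172 = 161299/17172 ≈ 9.3931)
1/(Z + (-1 - 1*(-15))*(106 - 108)) = 1/(161299/17172 + (-1 - 1*(-15))*(106 - 108)) = 1/(161299/17172 + (-1 + 15)*(-2)) = 1/(161299/17172 + 14*(-2)) = 1/(161299/17172 - 28) = 1/(-319517/17172) = -17172/319517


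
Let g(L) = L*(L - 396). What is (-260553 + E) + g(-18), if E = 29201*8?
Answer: -19493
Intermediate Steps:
g(L) = L*(-396 + L)
E = 233608
(-260553 + E) + g(-18) = (-260553 + 233608) - 18*(-396 - 18) = -26945 - 18*(-414) = -26945 + 7452 = -19493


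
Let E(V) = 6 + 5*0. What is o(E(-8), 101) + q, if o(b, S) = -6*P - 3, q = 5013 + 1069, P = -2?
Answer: 6091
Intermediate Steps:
E(V) = 6 (E(V) = 6 + 0 = 6)
q = 6082
o(b, S) = 9 (o(b, S) = -6*(-2) - 3 = 12 - 3 = 9)
o(E(-8), 101) + q = 9 + 6082 = 6091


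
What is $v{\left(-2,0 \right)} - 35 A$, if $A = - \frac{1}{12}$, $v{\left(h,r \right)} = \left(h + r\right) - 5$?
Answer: $- \frac{49}{12} \approx -4.0833$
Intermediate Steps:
$v{\left(h,r \right)} = -5 + h + r$
$A = - \frac{1}{12}$ ($A = \left(-1\right) \frac{1}{12} = - \frac{1}{12} \approx -0.083333$)
$v{\left(-2,0 \right)} - 35 A = \left(-5 - 2 + 0\right) - - \frac{35}{12} = -7 + \frac{35}{12} = - \frac{49}{12}$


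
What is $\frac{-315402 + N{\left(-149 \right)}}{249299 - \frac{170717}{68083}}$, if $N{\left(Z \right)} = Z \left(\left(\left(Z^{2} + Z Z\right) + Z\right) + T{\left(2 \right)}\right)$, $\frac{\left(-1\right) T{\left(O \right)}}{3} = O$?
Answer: $- \frac{31355421401}{1131523540} \approx -27.711$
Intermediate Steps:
$T{\left(O \right)} = - 3 O$
$N{\left(Z \right)} = Z \left(-6 + Z + 2 Z^{2}\right)$ ($N{\left(Z \right)} = Z \left(\left(\left(Z^{2} + Z Z\right) + Z\right) - 6\right) = Z \left(\left(\left(Z^{2} + Z^{2}\right) + Z\right) - 6\right) = Z \left(\left(2 Z^{2} + Z\right) - 6\right) = Z \left(\left(Z + 2 Z^{2}\right) - 6\right) = Z \left(-6 + Z + 2 Z^{2}\right)$)
$\frac{-315402 + N{\left(-149 \right)}}{249299 - \frac{170717}{68083}} = \frac{-315402 - 149 \left(-6 - 149 + 2 \left(-149\right)^{2}\right)}{249299 - \frac{170717}{68083}} = \frac{-315402 - 149 \left(-6 - 149 + 2 \cdot 22201\right)}{249299 - \frac{170717}{68083}} = \frac{-315402 - 149 \left(-6 - 149 + 44402\right)}{249299 - \frac{170717}{68083}} = \frac{-315402 - 6592803}{\frac{16972853100}{68083}} = \left(-315402 - 6592803\right) \frac{68083}{16972853100} = \left(-6908205\right) \frac{68083}{16972853100} = - \frac{31355421401}{1131523540}$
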